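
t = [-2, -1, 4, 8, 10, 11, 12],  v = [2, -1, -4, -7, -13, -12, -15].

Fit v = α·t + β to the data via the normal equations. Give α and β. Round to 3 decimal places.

Forming AᵀA = [[450, 42]; [42, 7]] and Aᵀv = [-517, -50]ᵀ gives AᵀA·[α, β]ᵀ = Aᵀv.
det = 450·7 − 42² = 1386.
α = ((-517)·7 − 42·(-50))/1386 = -217/198; β = (450·(-50) − 42·(-517))/1386 = -131/231.

α = -1.096, β = -0.567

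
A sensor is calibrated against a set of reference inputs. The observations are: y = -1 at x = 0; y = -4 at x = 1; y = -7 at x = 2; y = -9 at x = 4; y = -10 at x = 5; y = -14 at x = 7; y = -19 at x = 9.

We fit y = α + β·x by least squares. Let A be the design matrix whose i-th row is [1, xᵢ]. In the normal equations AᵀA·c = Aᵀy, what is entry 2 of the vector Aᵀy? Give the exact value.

-373

Entry 2 ↔ basis x, so (Aᵀy)_{2} = Σᵢ (x)·yᵢ = (0)·(-1) + (1)·(-4) + (2)·(-7) + (4)·(-9) + (5)·(-10) + (7)·(-14) + (9)·(-19) = -373.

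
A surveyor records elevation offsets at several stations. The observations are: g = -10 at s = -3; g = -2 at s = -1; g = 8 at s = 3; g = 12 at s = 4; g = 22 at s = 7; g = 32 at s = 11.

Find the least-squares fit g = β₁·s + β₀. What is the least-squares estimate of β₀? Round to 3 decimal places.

Sums needed: Σs·s = 205, Σs = 21, Σ1 = 6.
Right-hand side: Σs·g = 610, Σg = 62.
AᵀA·[β₁, β₀]ᵀ = Aᵀg becomes [[205, 21]; [21, 6]]·[β₁, β₀]ᵀ = [610, 62]ᵀ.
Eliminating β₀: 6·(row 1) − 21·(row 2) gives 789·β₁ = 6·610 − 21·62 = 2358, so β₁ = 786/263.
Then β₀ = (62 − 21·(786/263))/6 = -100/789.

β₀ = -0.127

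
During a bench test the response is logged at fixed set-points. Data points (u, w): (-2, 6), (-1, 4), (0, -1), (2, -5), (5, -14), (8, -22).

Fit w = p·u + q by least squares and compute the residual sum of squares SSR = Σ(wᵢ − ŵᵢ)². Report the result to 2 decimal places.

With design matrix A, AᵀA = [[98, 12]; [12, 6]] and Aᵀw = [-272, -32]ᵀ.
det = 98·6 − 12² = 444.
p = ((-272)·6 − 12·(-32))/444 = -104/37; q = (98·(-32) − 12·(-272))/444 = 32/111.
Residuals: 10/111, 100/111, -143/111, 1/3, -26/111, 22/111; SSR = 298/111.

SSR = 2.68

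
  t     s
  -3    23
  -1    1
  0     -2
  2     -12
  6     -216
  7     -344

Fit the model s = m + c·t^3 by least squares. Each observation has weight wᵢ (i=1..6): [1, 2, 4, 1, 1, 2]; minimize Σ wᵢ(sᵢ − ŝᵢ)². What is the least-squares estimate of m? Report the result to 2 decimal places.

The normal equations are: 11·m + 881·c = -899;  881·m + 282749·c = -283359.
Eliminating c: 282749·(row 1) − 881·(row 2) gives 2334078·m = 282749·(-899) − 881·(-283359) = -4552072, so m = -2276036/1167039.
Then c = ((-283359) − 881·(-2276036/1167039))/282749 = -1162465/1167039.

m = -1.95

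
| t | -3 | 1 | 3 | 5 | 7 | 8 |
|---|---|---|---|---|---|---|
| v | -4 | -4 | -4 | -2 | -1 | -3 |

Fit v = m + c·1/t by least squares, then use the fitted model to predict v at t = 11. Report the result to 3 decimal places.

v̂ = -2.916

Forming XᵀX = [[6, 411/280]; [411/280, 916049/705600]] and Xᵀv = [-18, -1377/280]ᵀ gives XᵀX·[m, c]ᵀ = Xᵀv.
det = 6·(916049/705600) − (411/280)² = 265067/47040.
m = ((-18)·(916049/705600) − (411/280)·(-1377/280))/(265067/47040) = -3798453/1325335; c = (6·(-1377/280) − (411/280)·(-18))/(265067/47040) = -145152/265067.
At t = 11: v̂ = (-3798453/1325335)·(1) + (-145152/265067)·(1/11) = -42508743/14578685.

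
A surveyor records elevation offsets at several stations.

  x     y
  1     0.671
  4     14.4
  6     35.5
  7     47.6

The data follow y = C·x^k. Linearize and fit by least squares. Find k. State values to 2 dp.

Linearized form: ln y = k·ln x + ln C. From the 4 transformed points,
Σln x = 5.1240, Σ(ln x)² = 8.9188, Σln y = 9.7006, Σln x·ln y = 17.6100.
Equations: 8.9188·k + 5.1240·ln C = 17.6100;  5.1240·k + 4·ln C = 9.7006.
Δ = 8.9188·4 − (5.1240)² = 9.4201; k = (17.6100·4 − 5.1240·9.7006)/9.4201 = 2.20110, ln C = (8.9188·9.7006 − 5.1240·17.6100)/9.4201 = -0.39443.

k = 2.20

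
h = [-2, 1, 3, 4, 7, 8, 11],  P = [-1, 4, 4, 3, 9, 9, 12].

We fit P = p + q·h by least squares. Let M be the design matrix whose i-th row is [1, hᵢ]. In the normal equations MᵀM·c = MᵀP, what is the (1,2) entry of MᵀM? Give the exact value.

Row 1 ↔ basis 1, column 2 ↔ basis h, so (MᵀM)_{1,2} = Σᵢ h = (1)·(-2) + (1)·(1) + (1)·(3) + (1)·(4) + (1)·(7) + (1)·(8) + (1)·(11) = 32.

32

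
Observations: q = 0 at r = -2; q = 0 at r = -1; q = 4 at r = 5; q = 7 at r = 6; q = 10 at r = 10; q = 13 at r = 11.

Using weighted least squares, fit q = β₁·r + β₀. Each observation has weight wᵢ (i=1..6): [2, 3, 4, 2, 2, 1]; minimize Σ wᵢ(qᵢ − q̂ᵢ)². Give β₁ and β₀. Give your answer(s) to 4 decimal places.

Compute the Gram sums: Σwᵢ·r·r = 504, Σwᵢ·r = 56, Σwᵢ·1 = 14.
Moment sums: Σwᵢ·r·q = 507, Σwᵢ·q = 63.
Eliminating β₀: 14·(row 1) − 56·(row 2) gives 3920·β₁ = 14·507 − 56·63 = 3570, so β₁ = 51/56.
Then β₀ = (63 − 56·(51/56))/14 = 6/7.

β₁ = 0.9107, β₀ = 0.8571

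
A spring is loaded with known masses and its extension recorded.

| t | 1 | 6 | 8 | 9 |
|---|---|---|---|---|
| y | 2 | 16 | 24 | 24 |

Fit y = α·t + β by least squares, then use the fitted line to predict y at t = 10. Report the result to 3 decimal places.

From the data, Σt·t = 182, Σt = 24, Σ1 = 4.
Right-hand side: Σt·y = 506, Σy = 66.
So MᵀM·[α, β]ᵀ = Mᵀy: [[182, 24]; [24, 4]]·[α, β]ᵀ = [506, 66]ᵀ.
Eliminating β: 4·(row 1) − 24·(row 2) gives 152·α = 4·506 − 24·66 = 440, so α = 55/19.
Then β = (66 − 24·(55/19))/4 = -33/38.
At t = 10: ŷ = (55/19)·(10) + (-33/38)·(1) = 1067/38.

ŷ = 28.079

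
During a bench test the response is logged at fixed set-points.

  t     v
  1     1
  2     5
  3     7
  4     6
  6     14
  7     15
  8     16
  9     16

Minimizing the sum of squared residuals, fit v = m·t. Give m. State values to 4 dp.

m = 1.9885

AᵀA·[m]ᵀ = Aᵀv reads: 260·m = 517.
m = 517/260 = 1.98846.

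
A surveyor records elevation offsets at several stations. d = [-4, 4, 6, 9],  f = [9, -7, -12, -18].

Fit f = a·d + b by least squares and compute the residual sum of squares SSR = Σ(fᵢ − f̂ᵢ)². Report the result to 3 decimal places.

Entries of AᵀA: Σd·d = 149, Σd = 15, Σ1 = 4.
And Σd·f = -298, Σf = -28.
AᵀA·[a, b]ᵀ = Aᵀf becomes [[149, 15]; [15, 4]]·[a, b]ᵀ = [-298, -28]ᵀ.
det = 149·4 − 15² = 371.
a = ((-298)·4 − 15·(-28))/371 = -772/371; b = (149·(-28) − 15·(-298))/371 = 298/371.
Residuals: -47/371, 193/371, -118/371, -4/53; SSR = 146/371.

SSR = 0.394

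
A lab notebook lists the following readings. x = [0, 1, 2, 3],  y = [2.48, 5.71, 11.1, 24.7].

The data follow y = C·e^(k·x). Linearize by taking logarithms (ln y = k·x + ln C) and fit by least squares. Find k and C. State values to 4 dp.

Linearized form: ln y = k·x + ln C. From the 4 transformed points,
Sums: Σx = 6.0000, Σ(x)² = 14.0000, Σln y = 8.2642, Σx·ln y = 16.1765.
Normal system: [[14.0000, 6.0000]; [6.0000, 4]]·[k, ln C]ᵀ = [16.1765, 8.2642]ᵀ.
Solving (det = 20.0000): k = 0.75604, ln C = 0.93200, so C = exp(0.93200) = 2.53959.

k = 0.7560, C = 2.5396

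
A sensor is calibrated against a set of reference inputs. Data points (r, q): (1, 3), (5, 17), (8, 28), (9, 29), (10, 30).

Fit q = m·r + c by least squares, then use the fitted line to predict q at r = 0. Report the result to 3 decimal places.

Normal-equation sums: Σr·r = 271, Σr = 33, Σ1 = 5.
For Aᵀq: Σr·q = 873, Σq = 107.
Normal equations: [[271, 33]; [33, 5]]·[m, c]ᵀ = [873, 107]ᵀ.
det = 271·5 − 33² = 266.
m = (873·5 − 33·107)/266 = 417/133; c = (271·107 − 33·873)/266 = 94/133.
At r = 0: q̂ = (417/133)·(0) + (94/133)·(1) = 94/133.

q̂ = 0.707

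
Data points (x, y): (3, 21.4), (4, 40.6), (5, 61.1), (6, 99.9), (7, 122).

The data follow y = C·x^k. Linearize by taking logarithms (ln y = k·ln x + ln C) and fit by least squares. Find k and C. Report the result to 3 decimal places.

Let Y = ln y. Fitting Y = k·ln x + ln C by least squares:
XᵀX = [[12.7160, 7.8320]; [7.8320, 5]], rhs = [32.7166, 20.2879]ᵀ  (here Σln x = 7.8320, Σ(ln x)² = 12.7160, Σln y = 20.2879, Σln x·ln y = 32.7166).
Slope k = (n·Σln x·ln y − Σln x·Σln y)/(n·Σ(ln x)² − (Σln x)²) = (5·32.7166 − 7.8320·20.2879)/2.2397 = 2.09322; ln C = (Σln y − k·Σln x)/n = 0.77874, so C = exp(0.77874) = 2.17873.

k = 2.093, C = 2.179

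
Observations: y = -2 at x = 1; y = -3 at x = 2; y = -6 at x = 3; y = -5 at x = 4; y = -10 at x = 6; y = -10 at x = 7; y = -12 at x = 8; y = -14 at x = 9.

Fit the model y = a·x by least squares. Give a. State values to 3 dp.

Forming MᵀM = [[260]] and Mᵀy = [-398]ᵀ gives MᵀM·[a]ᵀ = Mᵀy.
Hence a = -398 / 260 ≈ -1.53077.

a = -1.531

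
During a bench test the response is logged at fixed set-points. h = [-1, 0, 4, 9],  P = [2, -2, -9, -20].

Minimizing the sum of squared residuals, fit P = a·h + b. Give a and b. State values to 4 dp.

Forming AᵀA = [[98, 12]; [12, 4]] and AᵀP = [-218, -29]ᵀ gives AᵀA·[a, b]ᵀ = AᵀP.
Δ = 98·4 − 12² = 248.
a = ((-218)·4 − 12·(-29))/248 = -131/62; b = (98·(-29) − 12·(-218))/248 = -113/124.

a = -2.1129, b = -0.9113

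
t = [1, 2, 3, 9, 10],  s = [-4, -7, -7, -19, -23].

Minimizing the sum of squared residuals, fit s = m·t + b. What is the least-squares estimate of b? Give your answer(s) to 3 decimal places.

Forming XᵀX = [[195, 25]; [25, 5]] and Xᵀs = [-440, -60]ᵀ gives XᵀX·[m, b]ᵀ = Xᵀs.
Eliminating b: 5·(row 1) − 25·(row 2) gives 350·m = 5·(-440) − 25·(-60) = -700, so m = -2.
Then b = ((-60) − 25·(-2))/5 = -2.

b = -2.000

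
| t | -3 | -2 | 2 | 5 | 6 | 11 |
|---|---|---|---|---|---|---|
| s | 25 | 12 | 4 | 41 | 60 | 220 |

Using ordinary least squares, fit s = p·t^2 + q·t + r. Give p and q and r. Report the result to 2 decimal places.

p = 2.00, q = -2.03, r = 0.43

The normal system XᵀX·[p, q, r]ᵀ = Xᵀs is [[16675, 1645, 199]; [1645, 199, 19]; [199, 19, 6]]·[p, q, r]ᵀ = [30094, 2894, 362]ᵀ.
Row-reducing yields p = 1106371/553254, q = -1122775/553254, r = 3083/7093.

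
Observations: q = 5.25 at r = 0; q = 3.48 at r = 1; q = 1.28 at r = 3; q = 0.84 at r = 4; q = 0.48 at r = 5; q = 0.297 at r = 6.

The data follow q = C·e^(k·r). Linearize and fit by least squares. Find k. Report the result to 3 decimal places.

Linearized form: ln q = k·r + ln C. From the 6 transformed points,
Σr = 19.0000, Σ(r)² = 87.0000, Σln q = 1.0298, Σr·ln q = -9.6638.
Equations: 87.0000·k + 19.0000·ln C = -9.6638;  19.0000·k + 6·ln C = 1.0298.
Δ = 87.0000·6 − (19.0000)² = 161.0000; k = (-9.6638·6 − 19.0000·1.0298)/161.0000 = -0.48167, ln C = (87.0000·1.0298 − 19.0000·-9.6638)/161.0000 = 1.69691.

k = -0.482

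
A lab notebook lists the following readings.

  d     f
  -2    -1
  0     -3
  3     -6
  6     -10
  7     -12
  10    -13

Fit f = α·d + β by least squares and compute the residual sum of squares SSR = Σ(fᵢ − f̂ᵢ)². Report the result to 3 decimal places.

SSR = 2.873

With design matrix X, XᵀX = [[198, 24]; [24, 6]] and Xᵀf = [-290, -45]ᵀ.
Determinant 198·6 − 24² = 612.
α = ((-290)·6 − 24·(-45))/612 = -55/51; β = (198·(-45) − 24·(-290))/612 = -325/102.
Residuals: 1/34, 19/102, 43/102, -35/102, -43/34, 33/34; SSR = 293/102.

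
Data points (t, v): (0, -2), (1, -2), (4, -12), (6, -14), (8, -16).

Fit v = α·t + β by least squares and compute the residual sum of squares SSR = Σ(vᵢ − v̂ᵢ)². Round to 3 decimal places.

Setting ∂/∂α … = 0 gives: 117·α + 19·β = -262;  19·α + 5·β = -46.
det = 117·5 − 19² = 224.
α = ((-262)·5 − 19·(-46))/224 = -109/56; β = (117·(-46) − 19·(-262))/224 = -101/56.
Residuals: -11/56, 7/4, -135/56, -29/56, 11/8; SSR = 155/14.

SSR = 11.071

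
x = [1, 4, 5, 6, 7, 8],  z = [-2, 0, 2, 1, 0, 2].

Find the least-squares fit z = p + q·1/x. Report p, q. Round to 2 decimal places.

p = 1.66, q = -3.70

The normal equations are: 6·p + (1583/840)·q = 3;  (1583/840)·p + (822949/705600)·q = -71/60.
Determinant 6·(822949/705600) − (1583/840)² = 486361/141120.
p = (3·(822949/705600) − (1583/840)·(-71/60))/(486361/141120) = 4042349/2431805; q = (6·(-71/60) − (1583/840)·3)/(486361/141120) = -1799784/486361.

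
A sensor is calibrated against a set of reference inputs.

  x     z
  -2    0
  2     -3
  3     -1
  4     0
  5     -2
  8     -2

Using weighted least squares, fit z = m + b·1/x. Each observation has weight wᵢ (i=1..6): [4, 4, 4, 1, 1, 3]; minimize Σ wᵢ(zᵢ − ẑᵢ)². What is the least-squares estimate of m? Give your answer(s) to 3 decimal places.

The normal equations are: 17·m + (259/120)·b = -24;  (259/120)·m + (37351/14400)·b = -509/60.
(Σwᵢ·1 = 17, Σwᵢ·1/x = 259/120, Σwᵢ·1/x·1/x = 37351/14400, Σwᵢ·z = -24, Σwᵢ·1/x·z = -509/60.)
Determinant 17·(37351/14400) − (259/120)² = 283943/7200.
m = ((-24)·(37351/14400) − (259/120)·(-509/60))/(283943/7200) = -316381/283943; b = (17·(-509/60) − (259/120)·(-24))/(283943/7200) = -665400/283943.

m = -1.114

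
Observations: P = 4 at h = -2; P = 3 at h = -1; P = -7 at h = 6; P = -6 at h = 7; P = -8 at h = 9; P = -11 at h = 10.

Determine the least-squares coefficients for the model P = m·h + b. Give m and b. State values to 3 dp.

m = -1.194, b = 1.603

The normal system XᵀX·[m, b]ᵀ = XᵀP is [[271, 29]; [29, 6]]·[m, b]ᵀ = [-277, -25]ᵀ.
Determinant 271·6 − 29² = 785.
m = ((-277)·6 − 29·(-25))/785 = -937/785; b = (271·(-25) − 29·(-277))/785 = 1258/785.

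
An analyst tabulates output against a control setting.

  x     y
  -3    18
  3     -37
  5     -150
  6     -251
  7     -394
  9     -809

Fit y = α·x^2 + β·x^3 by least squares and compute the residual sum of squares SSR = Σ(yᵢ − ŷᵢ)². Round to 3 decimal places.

Entries of MᵀM: Σx^2·x^2 = 11045, Σx^2·x^3 = 86757, Σx^3·x^3 = 712829.
Moment sums: Σx^2·y = -97792, Σx^3·y = -799354.
det = 11045·712829 − 86757² = 346419256.
α = ((-97792)·712829 − 86757·(-799354))/346419256 = -179709295/173209628; β = (11045·(-799354) − 86757·(-97792))/346419256 = -172362193/173209628.
Residuals: 20344437/43302407, -68796685/86604814, 14140575/43302407, 56037920/43302407, -159302889/86604814, 20475635/43302407; SSR = 540429573/86604814.

SSR = 6.240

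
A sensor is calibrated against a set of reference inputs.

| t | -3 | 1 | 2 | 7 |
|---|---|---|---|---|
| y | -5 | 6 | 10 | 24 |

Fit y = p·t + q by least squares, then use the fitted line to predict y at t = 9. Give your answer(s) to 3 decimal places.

Setting ∂/∂p … = 0 gives: 63·p + 7·q = 209;  7·p + 4·q = 35.
Determinant 63·4 − 7² = 203.
p = (209·4 − 7·35)/203 = 591/203; q = (63·35 − 7·209)/203 = 106/29.
At t = 9: ŷ = (591/203)·(9) + (106/29)·(1) = 209/7.

ŷ = 29.857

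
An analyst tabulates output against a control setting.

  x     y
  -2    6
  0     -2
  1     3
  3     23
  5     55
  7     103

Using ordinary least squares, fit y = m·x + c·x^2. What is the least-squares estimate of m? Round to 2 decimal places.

The normal system MᵀM·[m, c]ᵀ = Mᵀy is [[88, 488]; [488, 3124]]·[m, c]ᵀ = [1056, 6656]ᵀ.
Δ = 88·3124 − 488² = 36768.
m = (1056·3124 − 488·6656)/36768 = 1588/1149; c = (88·6656 − 488·1056)/36768 = 2200/1149.

m = 1.38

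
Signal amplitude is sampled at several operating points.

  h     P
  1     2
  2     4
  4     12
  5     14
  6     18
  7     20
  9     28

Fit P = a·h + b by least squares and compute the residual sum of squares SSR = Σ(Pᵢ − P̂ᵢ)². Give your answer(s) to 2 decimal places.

SSR = 2.93

Entries of XᵀX: Σh·h = 212, Σh = 34, Σ1 = 7.
Right-hand side: Σh·P = 628, ΣP = 98.
XᵀX·[a, b]ᵀ = XᵀP becomes [[212, 34]; [34, 7]]·[a, b]ᵀ = [628, 98]ᵀ.
Eliminating b: 7·(row 1) − 34·(row 2) gives 328·a = 7·628 − 34·98 = 1064, so a = 133/41.
Then b = (98 − 34·(133/41))/7 = -72/41.
Residuals: 21/41, -30/41, 32/41, -19/41, 12/41, -39/41, 23/41; SSR = 120/41.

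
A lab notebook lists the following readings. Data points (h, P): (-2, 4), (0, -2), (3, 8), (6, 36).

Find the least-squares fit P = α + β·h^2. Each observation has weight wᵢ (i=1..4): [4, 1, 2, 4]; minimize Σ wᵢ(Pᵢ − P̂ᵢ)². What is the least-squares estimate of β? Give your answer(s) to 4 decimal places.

β = 1.0185

Setting ∂/∂α … = 0 gives: 11·α + 178·β = 174;  178·α + 5410·β = 5392.
(Σwᵢ·1 = 11, Σwᵢ·h^2 = 178, Σwᵢ·h^2·h^2 = 5410, Σwᵢ·P = 174, Σwᵢ·h^2·P = 5392.)
Eliminating β: 5410·(row 1) − 178·(row 2) gives 27826·α = 5410·174 − 178·5392 = -18436, so α = -9218/13913.
Then β = (5392 − 178·(-9218/13913))/5410 = 14170/13913.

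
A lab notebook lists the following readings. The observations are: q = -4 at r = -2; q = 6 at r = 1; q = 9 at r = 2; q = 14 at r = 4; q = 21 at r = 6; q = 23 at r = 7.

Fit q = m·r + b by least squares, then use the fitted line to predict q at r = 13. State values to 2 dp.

q̂ = 41.50

The normal equations are: 110·m + 18·b = 375;  18·m + 6·b = 69.
(Σr·r = 110, Σr = 18, Σ1 = 6, Σr·q = 375, Σq = 69.)
Δ = 110·6 − 18² = 336.
m = (375·6 − 18·69)/336 = 3; b = (110·69 − 18·375)/336 = 5/2.
At r = 13: q̂ = (3)·(13) + (5/2)·(1) = 83/2.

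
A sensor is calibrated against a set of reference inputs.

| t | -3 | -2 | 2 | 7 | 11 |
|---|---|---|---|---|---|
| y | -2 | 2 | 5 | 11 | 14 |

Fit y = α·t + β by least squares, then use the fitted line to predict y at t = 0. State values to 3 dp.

ŷ = 2.768

Entries of AᵀA: Σt·t = 187, Σt = 15, Σ1 = 5.
Right-hand side: Σt·y = 243, Σy = 30.
Eliminating β: 5·(row 1) − 15·(row 2) gives 710·α = 5·243 − 15·30 = 765, so α = 153/142.
Then β = (30 − 15·(153/142))/5 = 393/142.
At t = 0: ŷ = (153/142)·(0) + (393/142)·(1) = 393/142.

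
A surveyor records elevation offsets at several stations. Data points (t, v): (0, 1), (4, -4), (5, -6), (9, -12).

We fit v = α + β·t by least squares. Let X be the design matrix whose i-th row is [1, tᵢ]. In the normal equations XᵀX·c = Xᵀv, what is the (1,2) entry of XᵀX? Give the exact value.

Row 1 ↔ basis 1, column 2 ↔ basis t, so (XᵀX)_{1,2} = Σᵢ t = (1)·(0) + (1)·(4) + (1)·(5) + (1)·(9) = 18.

18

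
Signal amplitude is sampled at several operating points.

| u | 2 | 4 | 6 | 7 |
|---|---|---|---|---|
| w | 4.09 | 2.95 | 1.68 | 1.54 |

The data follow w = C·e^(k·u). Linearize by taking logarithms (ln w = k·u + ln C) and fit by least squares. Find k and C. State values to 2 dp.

k = -0.21, C = 6.34

Let Y = ln w. Fitting Y = k·u + ln C by least squares:
Over the data: Σu = 19.0000, Σ(u)² = 105.0000, Σln w = 3.4409, Σu·ln w = 13.2796.
Normal system: [[105.0000, 19.0000]; [19.0000, 4]]·[k, ln C]ᵀ = [13.2796, 3.4409]ᵀ.
Δ = 105.0000·4 − (19.0000)² = 59.0000; k = (13.2796·4 − 19.0000·3.4409)/59.0000 = -0.20779, ln C = (105.0000·3.4409 − 19.0000·13.2796)/59.0000 = 1.84722, so C = exp(1.84722) = 6.34215.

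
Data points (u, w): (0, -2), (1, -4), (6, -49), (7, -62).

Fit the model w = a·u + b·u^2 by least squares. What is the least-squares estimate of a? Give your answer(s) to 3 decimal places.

a = -3.518

Forming MᵀM = [[86, 560]; [560, 3698]] and Mᵀw = [-732, -4806]ᵀ gives MᵀM·[a, b]ᵀ = Mᵀw.
Determinant 86·3698 − 560² = 4428.
a = ((-732)·3698 − 560·(-4806))/4428 = -1298/369; b = (86·(-4806) − 560·(-732))/4428 = -283/369.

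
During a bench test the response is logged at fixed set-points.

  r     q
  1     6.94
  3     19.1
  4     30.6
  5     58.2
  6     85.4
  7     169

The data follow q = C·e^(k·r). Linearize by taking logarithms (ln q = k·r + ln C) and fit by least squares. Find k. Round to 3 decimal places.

Linearized form: ln q = k·r + ln C. From the 6 transformed points,
AᵀA = [[136.0000, 26.0000]; [26.0000, 6]], rhs = [107.3832, 21.9491]ᵀ  (here Σr = 26.0000, Σ(r)² = 136.0000, Σln q = 21.9491, Σr·ln q = 107.3832).
Slope k = (n·Σr·ln q − Σr·Σln q)/(n·Σ(r)² − (Σr)²) = (6·107.3832 − 26.0000·21.9491)/140.0000 = 0.52587; ln C = (Σln q − k·Σr)/n = 1.37942.

k = 0.526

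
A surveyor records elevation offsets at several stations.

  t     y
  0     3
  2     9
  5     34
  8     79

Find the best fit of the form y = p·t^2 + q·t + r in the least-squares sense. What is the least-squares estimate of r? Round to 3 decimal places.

Forming XᵀX = [[4737, 645, 93]; [645, 93, 15]; [93, 15, 4]] and Xᵀy = [5942, 820, 125]ᵀ gives XᵀX·[p, q, r]ᵀ = Xᵀy.
Row-reducing yields p = 139/127, q = 280/381, r = 387/127.

r = 3.047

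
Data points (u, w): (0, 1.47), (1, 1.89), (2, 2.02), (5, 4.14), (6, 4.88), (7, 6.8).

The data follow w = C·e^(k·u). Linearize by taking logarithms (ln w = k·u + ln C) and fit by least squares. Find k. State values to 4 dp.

k = 0.2123

With ln wᵢ as the transformed response and uᵢ as the regressor:
Sums: Σu = 21.0000, Σ(u)² = 115.0000, Σln w = 6.6477, Σu·ln w = 32.0756.
Normal system: [[115.0000, 21.0000]; [21.0000, 6]]·[k, ln C]ᵀ = [32.0756, 6.6477]ᵀ.
Solving (det = 249.0000): k = 0.21226, ln C = 0.36505.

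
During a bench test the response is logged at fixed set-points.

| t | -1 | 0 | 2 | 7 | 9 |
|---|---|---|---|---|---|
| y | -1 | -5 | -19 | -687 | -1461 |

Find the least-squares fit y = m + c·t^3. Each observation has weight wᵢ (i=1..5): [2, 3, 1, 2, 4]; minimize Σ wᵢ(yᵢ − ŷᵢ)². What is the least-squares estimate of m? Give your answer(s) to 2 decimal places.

m = -3.63

Entries of MᵀWM: Σwᵢ·1 = 12, Σwᵢ·t^3 = 3608, Σwᵢ·t^3·t^3 = 2361128.
Right-hand side: Σwᵢ·y = -7254, Σwᵢ·t^3·y = -4731708.
MᵀWM·[m, c]ᵀ = MᵀWy becomes [[12, 3608]; [3608, 2361128]]·[m, c]ᵀ = [-7254, -4731708]ᵀ.
det = 12·2361128 − 3608² = 15315872.
m = ((-7254)·2361128 − 3608·(-4731708))/15315872 = -316023/87022; c = (12·(-4731708) − 3608·(-7254))/15315872 = -956502/478621.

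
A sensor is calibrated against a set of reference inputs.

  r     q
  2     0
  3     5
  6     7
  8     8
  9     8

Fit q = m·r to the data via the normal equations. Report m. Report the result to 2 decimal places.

Normal-equation sums: Σr·r = 194.
Moment sums: Σr·q = 193.
MᵀM·[m]ᵀ = Mᵀq becomes [[194]]·[m]ᵀ = [193]ᵀ.
Hence m = 193 / 194 ≈ 0.994845.

m = 0.99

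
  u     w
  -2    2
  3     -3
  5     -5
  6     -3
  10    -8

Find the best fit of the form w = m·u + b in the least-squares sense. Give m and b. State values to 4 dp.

Normal-equation sums: Σu·u = 174, Σu = 22, Σ1 = 5.
Moment sums: Σu·w = -136, Σw = -17.
So MᵀM·[m, b]ᵀ = Mᵀw: [[174, 22]; [22, 5]]·[m, b]ᵀ = [-136, -17]ᵀ.
Eliminating b: 5·(row 1) − 22·(row 2) gives 386·m = 5·(-136) − 22·(-17) = -306, so m = -153/193.
Then b = ((-17) − 22·(-153/193))/5 = 17/193.

m = -0.7927, b = 0.0881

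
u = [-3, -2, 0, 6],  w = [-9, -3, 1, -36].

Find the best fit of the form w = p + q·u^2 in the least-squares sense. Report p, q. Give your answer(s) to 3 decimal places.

p = 0.817, q = -1.026

Setting ∂/∂p … = 0 gives: 4·p + 49·q = -47;  49·p + 1393·q = -1389.
(Σ1 = 4, Σu^2 = 49, Σu^2·u^2 = 1393, Σw = -47, Σu^2·w = -1389.)
det = 4·1393 − 49² = 3171.
p = ((-47)·1393 − 49·(-1389))/3171 = 370/453; q = (4·(-1389) − 49·(-47))/3171 = -3253/3171.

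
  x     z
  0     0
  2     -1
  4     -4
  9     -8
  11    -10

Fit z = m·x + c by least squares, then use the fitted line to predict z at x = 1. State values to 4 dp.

ẑ = -0.7097

Normal-equation sums: Σx·x = 222, Σx = 26, Σ1 = 5.
And Σx·z = -200, Σz = -23.
MᵀM·[m, c]ᵀ = Mᵀz becomes [[222, 26]; [26, 5]]·[m, c]ᵀ = [-200, -23]ᵀ.
Δ = 222·5 − 26² = 434.
m = ((-200)·5 − 26·(-23))/434 = -201/217; c = (222·(-23) − 26·(-200))/434 = 47/217.
At x = 1: ẑ = (-201/217)·(1) + (47/217)·(1) = -22/31.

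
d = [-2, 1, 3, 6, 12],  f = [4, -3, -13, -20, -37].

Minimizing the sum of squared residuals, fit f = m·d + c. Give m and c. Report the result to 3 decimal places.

From the data, Σd·d = 194, Σd = 20, Σ1 = 5.
And Σd·f = -614, Σf = -69.
det = 194·5 − 20² = 570.
m = ((-614)·5 − 20·(-69))/570 = -169/57; c = (194·(-69) − 20·(-614))/570 = -553/285.

m = -2.965, c = -1.940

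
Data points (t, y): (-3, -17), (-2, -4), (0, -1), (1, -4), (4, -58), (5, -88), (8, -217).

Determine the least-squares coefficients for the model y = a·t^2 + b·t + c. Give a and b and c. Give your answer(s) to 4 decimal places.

Forming MᵀM = [[5075, 667, 119]; [667, 119, 13]; [119, 13, 7]] and Mᵀy = [-17189, -2353, -389]ᵀ gives MᵀM·[a, b, c]ᵀ = Mᵀy.
Solving the 3×3 system (Gaussian elimination) gives a = -160985/52843, b = -21634/7549, c = 81426/52843.

a = -3.0465, b = -2.8658, c = 1.5409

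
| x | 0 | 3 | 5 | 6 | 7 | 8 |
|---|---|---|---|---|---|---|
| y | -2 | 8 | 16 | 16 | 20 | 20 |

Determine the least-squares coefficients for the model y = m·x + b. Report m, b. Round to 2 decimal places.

m = 2.87, b = -0.88

Sums needed: Σx·x = 183, Σx = 29, Σ1 = 6.
For Aᵀy: Σx·y = 500, Σy = 78.
Δ = 183·6 − 29² = 257.
m = (500·6 − 29·78)/257 = 738/257; b = (183·78 − 29·500)/257 = -226/257.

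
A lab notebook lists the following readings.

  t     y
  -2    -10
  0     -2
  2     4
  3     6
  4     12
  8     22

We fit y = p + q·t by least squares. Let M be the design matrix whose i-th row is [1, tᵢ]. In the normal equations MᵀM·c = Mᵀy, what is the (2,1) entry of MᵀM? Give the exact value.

15

Row 2 ↔ basis t, column 1 ↔ basis 1, so (MᵀM)_{2,1} = Σᵢ t = (-2)·(1) + (0)·(1) + (2)·(1) + (3)·(1) + (4)·(1) + (8)·(1) = 15.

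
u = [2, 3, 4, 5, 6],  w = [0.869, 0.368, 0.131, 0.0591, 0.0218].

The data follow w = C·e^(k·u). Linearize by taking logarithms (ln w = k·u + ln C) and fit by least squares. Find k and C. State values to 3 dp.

With ln wᵢ as the transformed response and uᵢ as the regressor:
Σu = 20.0000, Σ(u)² = 90.0000, Σln w = -9.8270, Σu·ln w = -48.5078.
Equations: 90.0000·k + 20.0000·ln C = -48.5078;  20.0000·k + 5·ln C = -9.8270.
Slope k = (n·Σu·ln w − Σu·Σln w)/(n·Σ(u)² − (Σu)²) = (5·-48.5078 − 20.0000·-9.8270)/50.0000 = -0.91997; ln C = (Σln w − k·Σu)/n = 1.71448, so C = exp(1.71448) = 5.55381.

k = -0.920, C = 5.554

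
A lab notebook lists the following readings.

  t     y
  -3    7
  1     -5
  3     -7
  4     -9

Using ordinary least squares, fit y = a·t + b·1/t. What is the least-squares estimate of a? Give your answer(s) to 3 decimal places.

AᵀA·[a, b]ᵀ = Aᵀy reads: 35·a + 4·b = -83;  4·a + (185/144)·b = -143/12.
Determinant 35·(185/144) − 4² = 4171/144.
a = ((-83)·(185/144) − 4·(-143/12))/(4171/144) = -8491/4171; b = (35·(-143/12) − 4·(-83))/(4171/144) = -12252/4171.

a = -2.036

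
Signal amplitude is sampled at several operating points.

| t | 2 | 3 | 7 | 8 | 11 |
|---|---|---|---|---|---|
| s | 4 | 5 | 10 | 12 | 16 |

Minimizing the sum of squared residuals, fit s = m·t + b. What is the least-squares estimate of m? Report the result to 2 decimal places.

Compute the Gram sums: Σt·t = 247, Σt = 31, Σ1 = 5.
Right-hand side: Σt·s = 365, Σs = 47.
Determinant 247·5 − 31² = 274.
m = (365·5 − 31·47)/274 = 184/137; b = (247·47 − 31·365)/274 = 147/137.

m = 1.34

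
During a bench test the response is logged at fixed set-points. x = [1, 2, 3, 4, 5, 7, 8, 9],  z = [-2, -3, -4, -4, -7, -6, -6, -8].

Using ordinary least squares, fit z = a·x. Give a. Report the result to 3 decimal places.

The normal system MᵀM·[a]ᵀ = Mᵀz is [[249]]·[a]ᵀ = [-233]ᵀ.
Hence a = -233 / 249 ≈ -0.935743.

a = -0.936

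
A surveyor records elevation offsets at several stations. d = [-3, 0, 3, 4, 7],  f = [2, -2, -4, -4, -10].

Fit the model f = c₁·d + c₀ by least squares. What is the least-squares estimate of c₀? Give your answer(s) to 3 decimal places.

Normal-equation sums: Σd·d = 83, Σd = 11, Σ1 = 5.
For Mᵀf: Σd·f = -104, Σf = -18.
Normal equations: [[83, 11]; [11, 5]]·[c₁, c₀]ᵀ = [-104, -18]ᵀ.
Eliminating c₀: 5·(row 1) − 11·(row 2) gives 294·c₁ = 5·(-104) − 11·(-18) = -322, so c₁ = -23/21.
Then c₀ = ((-18) − 11·(-23/21))/5 = -25/21.

c₀ = -1.190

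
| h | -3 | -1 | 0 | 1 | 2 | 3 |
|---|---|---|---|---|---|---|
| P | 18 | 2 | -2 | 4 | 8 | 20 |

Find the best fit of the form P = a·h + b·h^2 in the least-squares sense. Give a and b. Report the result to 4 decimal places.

From the data, Σh·h = 24, Σh·h^2 = 8, Σh^2·h^2 = 180.
For AᵀP: Σh·P = 24, Σh^2·P = 380.
Normal equations: [[24, 8]; [8, 180]]·[a, b]ᵀ = [24, 380]ᵀ.
Eliminating b: 180·(row 1) − 8·(row 2) gives 4256·a = 180·24 − 8·380 = 1280, so a = 40/133.
Then b = (380 − 8·(40/133))/180 = 279/133.

a = 0.3008, b = 2.0977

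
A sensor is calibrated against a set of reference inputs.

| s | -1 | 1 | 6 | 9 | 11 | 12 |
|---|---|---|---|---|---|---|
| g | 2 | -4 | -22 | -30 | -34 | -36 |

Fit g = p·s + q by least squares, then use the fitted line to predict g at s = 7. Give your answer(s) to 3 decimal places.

From the data, Σs·s = 384, Σs = 38, Σ1 = 6.
For Xᵀg: Σs·g = -1214, Σg = -124.
So XᵀX·[p, q]ᵀ = Xᵀg: [[384, 38]; [38, 6]]·[p, q]ᵀ = [-1214, -124]ᵀ.
Eliminating q: 6·(row 1) − 38·(row 2) gives 860·p = 6·(-1214) − 38·(-124) = -2572, so p = -643/215.
Then q = ((-124) − 38·(-643/215))/6 = -371/215.
At s = 7: ĝ = (-643/215)·(7) + (-371/215)·(1) = -4872/215.

ĝ = -22.660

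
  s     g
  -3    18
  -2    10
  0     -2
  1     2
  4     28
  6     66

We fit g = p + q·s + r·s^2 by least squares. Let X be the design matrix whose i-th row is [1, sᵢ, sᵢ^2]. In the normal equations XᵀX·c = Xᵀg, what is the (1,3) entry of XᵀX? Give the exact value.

Row 1 ↔ basis 1, column 3 ↔ basis s^2, so (XᵀX)_{1,3} = Σᵢ s^2 = (1)·(9) + (1)·(4) + (1)·(0) + (1)·(1) + (1)·(16) + (1)·(36) = 66.

66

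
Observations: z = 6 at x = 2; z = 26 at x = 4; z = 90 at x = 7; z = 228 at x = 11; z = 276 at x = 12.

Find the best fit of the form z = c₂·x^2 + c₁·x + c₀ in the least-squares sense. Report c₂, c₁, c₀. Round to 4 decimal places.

c₂ = 2.0558, c₁ = -1.8616, c₀ = 1.2769

With design matrix M, MᵀM = [[38050, 3474, 334]; [3474, 334, 36]; [334, 36, 5]] and Mᵀz = [72182, 6566, 626]ᵀ.
Row-reducing yields c₂ = 995/484, c₁ = -901/484, c₀ = 309/242.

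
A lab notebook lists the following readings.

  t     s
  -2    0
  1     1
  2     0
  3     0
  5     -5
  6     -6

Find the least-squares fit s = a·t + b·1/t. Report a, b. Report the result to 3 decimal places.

a = -0.980, b = 2.908

MᵀM·[a, b]ᵀ = Mᵀs reads: 79·a + 6·b = -60;  6·a + (1511/900)·b = -1.
(Σt·t = 79, Σt·1/t = 6, Σ1/t·1/t = 1511/900, Σt·s = -60, Σ1/t·s = -1.)
det = 79·(1511/900) − 6² = 86969/900.
a = ((-60)·(1511/900) − 6·(-1))/(86969/900) = -85260/86969; b = (79·(-1) − 6·(-60))/(86969/900) = 252900/86969.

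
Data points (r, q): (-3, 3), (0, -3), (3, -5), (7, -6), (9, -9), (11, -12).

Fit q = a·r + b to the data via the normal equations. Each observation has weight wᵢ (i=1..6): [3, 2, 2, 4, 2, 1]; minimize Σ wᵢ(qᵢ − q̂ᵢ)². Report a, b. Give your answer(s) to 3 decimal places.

a = -0.899, b = -0.891

Entries of XᵀWX: Σwᵢ·r·r = 524, Σwᵢ·r = 54, Σwᵢ·1 = 14.
Right-hand side: Σwᵢ·r·q = -519, Σwᵢ·q = -61.
Determinant 524·14 − 54² = 4420.
a = ((-519)·14 − 54·(-61))/4420 = -993/1105; b = (524·(-61) − 54·(-519))/4420 = -1969/2210.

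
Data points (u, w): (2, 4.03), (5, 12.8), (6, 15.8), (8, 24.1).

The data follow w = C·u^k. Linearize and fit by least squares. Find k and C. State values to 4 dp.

k = 1.2767, C = 1.6501

With ln wᵢ as the transformed response and ln uᵢ as the regressor:
XᵀX = [[10.6052, 6.1738]; [6.1738, 4]], rhs = [16.6318, 9.8854]ᵀ  (here Σln u = 6.1738, Σ(ln u)² = 10.6052, Σln w = 9.8854, Σln u·ln w = 16.6318).
Solving (det = 4.3053): k = 1.27669, ln C = 0.50086, so C = exp(0.50086) = 1.65013.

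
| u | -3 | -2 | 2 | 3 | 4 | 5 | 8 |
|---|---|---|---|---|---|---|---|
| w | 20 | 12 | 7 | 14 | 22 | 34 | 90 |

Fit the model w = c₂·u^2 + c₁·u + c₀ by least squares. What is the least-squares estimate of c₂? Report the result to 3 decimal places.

c₂ = 1.500

Forming XᵀX = [[5171, 701, 131]; [701, 131, 17]; [131, 17, 7]] and Xᵀw = [7344, 950, 199]ᵀ gives XᵀX·[c₂, c₁, c₀]ᵀ = Xᵀw.
Inverting the 3×3 Gram matrix, [c₂, c₁, c₀]ᵀ = [36517/24348, -29173/24348, 13273/4058]ᵀ.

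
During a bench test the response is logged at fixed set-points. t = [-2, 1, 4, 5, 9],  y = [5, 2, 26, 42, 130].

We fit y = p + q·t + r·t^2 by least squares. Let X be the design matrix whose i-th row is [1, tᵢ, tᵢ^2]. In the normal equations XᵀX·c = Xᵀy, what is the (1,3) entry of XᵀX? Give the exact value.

127

Row 1 ↔ basis 1, column 3 ↔ basis t^2, so (XᵀX)_{1,3} = Σᵢ t^2 = (1)·(4) + (1)·(1) + (1)·(16) + (1)·(25) + (1)·(81) = 127.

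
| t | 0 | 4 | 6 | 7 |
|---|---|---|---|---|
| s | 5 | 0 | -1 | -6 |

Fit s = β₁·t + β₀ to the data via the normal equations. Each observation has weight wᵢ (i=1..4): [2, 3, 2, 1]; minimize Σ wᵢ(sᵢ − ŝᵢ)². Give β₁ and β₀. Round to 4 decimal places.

β₁ = -1.2634, β₀ = 5.1458

The normal equations are: 169·β₁ + 31·β₀ = -54;  31·β₁ + 8·β₀ = 2.
(Σwᵢ·t·t = 169, Σwᵢ·t = 31, Σwᵢ·1 = 8, Σwᵢ·t·s = -54, Σwᵢ·s = 2.)
Determinant 169·8 − 31² = 391.
β₁ = ((-54)·8 − 31·2)/391 = -494/391; β₀ = (169·2 − 31·(-54))/391 = 2012/391.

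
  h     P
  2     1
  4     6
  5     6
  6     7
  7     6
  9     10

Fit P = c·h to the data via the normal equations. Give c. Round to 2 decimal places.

Entries of XᵀX: Σh·h = 211.
For XᵀP: Σh·P = 230.
Normal equations: [[211]]·[c]ᵀ = [230]ᵀ.
c = 230/211 = 1.09005.

c = 1.09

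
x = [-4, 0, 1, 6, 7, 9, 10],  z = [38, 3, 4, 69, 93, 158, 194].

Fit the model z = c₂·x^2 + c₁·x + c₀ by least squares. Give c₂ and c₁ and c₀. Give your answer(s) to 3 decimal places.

Forming MᵀM = [[20515, 2225, 283]; [2225, 283, 29]; [283, 29, 7]] and Mᵀz = [39851, 4279, 559]ᵀ gives MᵀM·[c₂, c₁, c₀]ᵀ = Mᵀz.
Inverting the 3×3 Gram matrix, [c₂, c₁, c₀]ᵀ = [108379/53931, -33577/35954, 267649/107862]ᵀ.

c₂ = 2.010, c₁ = -0.934, c₀ = 2.481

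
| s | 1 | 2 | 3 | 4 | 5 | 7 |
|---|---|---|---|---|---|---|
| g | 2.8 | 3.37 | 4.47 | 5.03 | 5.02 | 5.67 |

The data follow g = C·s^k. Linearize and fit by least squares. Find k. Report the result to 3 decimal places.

k = 0.383

Linearized form: ln g = k·ln s + ln C. From the 6 transformed points,
XᵀX = [[9.9861, 6.7334]; [6.7334, 6]], rhs = [10.6998, 8.7060]ᵀ  (here Σln s = 6.7334, Σ(ln s)² = 9.9861, Σln g = 8.7060, Σln s·ln g = 10.6998).
Slope k = (n·Σln s·ln g − Σln s·Σln g)/(n·Σ(ln s)² − (Σln s)²) = (6·10.6998 − 6.7334·8.7060)/14.5777 = 0.38266; ln C = (Σln g − k·Σln s)/n = 1.02156.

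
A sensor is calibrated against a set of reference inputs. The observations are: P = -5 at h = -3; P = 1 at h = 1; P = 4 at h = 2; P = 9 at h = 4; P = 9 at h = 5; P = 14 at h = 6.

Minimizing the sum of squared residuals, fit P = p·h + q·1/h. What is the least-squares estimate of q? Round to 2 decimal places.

q = -1.29

Normal-equation sums: Σh·h = 91, Σh·1/h = 6, Σ1/h·1/h = 5369/3600.
For XᵀP: Σh·P = 189, Σ1/h·P = 221/20.
So XᵀX·[p, q]ᵀ = XᵀP: [[91, 6]; [6, 5369/3600]]·[p, q]ᵀ = [189, 221/20]ᵀ.
Δ = 91·(5369/3600) − 6² = 358979/3600.
p = (189·(5369/3600) − 6·(221/20))/(358979/3600) = 776061/358979; q = (91·(221/20) − 6·189)/(358979/3600) = -462420/358979.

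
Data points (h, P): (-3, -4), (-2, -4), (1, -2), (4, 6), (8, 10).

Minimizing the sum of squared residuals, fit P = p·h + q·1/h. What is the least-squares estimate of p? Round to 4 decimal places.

p = 1.4070

With design matrix X, XᵀX = [[94, 5]; [5, 829/576]] and XᵀP = [122, 49/12]ᵀ.
Determinant 94·(829/576) − 5² = 31763/288.
p = (122·(829/576) − 5·(49/12))/(31763/288) = 1943/1381; q = (94·(49/12) − 5·122)/(31763/288) = -2832/1381.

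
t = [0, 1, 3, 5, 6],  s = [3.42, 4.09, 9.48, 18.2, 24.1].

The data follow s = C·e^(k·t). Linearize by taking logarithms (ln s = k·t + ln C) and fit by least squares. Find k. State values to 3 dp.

k = 0.340

Linearized form: ln s = k·t + ln C. From the 5 transformed points,
Σt = 15.0000, Σ(t)² = 71.0000, Σln s = 10.9710, Σt·ln s = 41.7565.
Equations: 71.0000·k + 15.0000·ln C = 41.7565;  15.0000·k + 5·ln C = 10.9710.
Slope k = (n·Σt·ln s − Σt·Σln s)/(n·Σ(t)² − (Σt)²) = (5·41.7565 − 15.0000·10.9710)/130.0000 = 0.34013; ln C = (Σln s − k·Σt)/n = 1.17380.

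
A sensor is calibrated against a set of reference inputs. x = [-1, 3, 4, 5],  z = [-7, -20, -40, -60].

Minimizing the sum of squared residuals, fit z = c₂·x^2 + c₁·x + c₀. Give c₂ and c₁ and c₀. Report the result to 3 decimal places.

c₂ = -2.711, c₁ = 1.875, c₀ = -2.339

Entries of AᵀA: Σx^2·x^2 = 963, Σx^2·x = 215, Σx^2 = 51, Σx·x = 51, Σx = 11, Σ1 = 4.
And Σx^2·z = -2327, Σx·z = -513, Σz = -127.
AᵀA·[c₂, c₁, c₀]ᵀ = Aᵀz becomes [[963, 215, 51]; [215, 51, 11]; [51, 11, 4]]·[c₂, c₁, c₀]ᵀ = [-2327, -513, -127]ᵀ.
Solving the 3×3 system (Gaussian elimination) gives c₂ = -4891/1804, c₁ = 3383/1804, c₀ = -1055/451.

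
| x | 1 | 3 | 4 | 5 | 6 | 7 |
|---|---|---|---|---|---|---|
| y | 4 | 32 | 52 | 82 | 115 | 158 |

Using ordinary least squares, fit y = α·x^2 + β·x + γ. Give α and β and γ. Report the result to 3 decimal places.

Setting ∂/∂α … = 0 gives: 4660·α + 776·β + 136·γ = 15056;  776·α + 136·β + 26·γ = 2514;  136·α + 26·β + 6·γ = 443.
(Σx^2·x^2 = 4660, Σx^2·x = 776, Σx^2 = 136, Σx·x = 136, Σx = 26, Σ1 = 6, Σx^2·y = 15056, Σx·y = 2514, Σy = 443.)
Row-reducing yields α = 65/21, β = 149/210, γ = 3/5.

α = 3.095, β = 0.710, γ = 0.600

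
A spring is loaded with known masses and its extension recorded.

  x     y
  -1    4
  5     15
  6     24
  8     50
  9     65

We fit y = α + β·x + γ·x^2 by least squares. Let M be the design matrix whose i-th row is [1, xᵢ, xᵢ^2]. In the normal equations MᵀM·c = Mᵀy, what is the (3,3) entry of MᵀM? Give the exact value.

Row 3 ↔ basis x^2, column 3 ↔ basis x^2, so (MᵀM)_{3,3} = Σᵢ (x^2)·(x^2) = (1)·(1) + (25)·(25) + (36)·(36) + (64)·(64) + (81)·(81) = 12579.

12579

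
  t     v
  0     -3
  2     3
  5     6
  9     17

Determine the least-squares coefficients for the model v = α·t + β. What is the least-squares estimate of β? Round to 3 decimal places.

From the data, Σt·t = 110, Σt = 16, Σ1 = 4.
Right-hand side: Σt·v = 189, Σv = 23.
Eliminating β: 4·(row 1) − 16·(row 2) gives 184·α = 4·189 − 16·23 = 388, so α = 97/46.
Then β = (23 − 16·(97/46))/4 = -247/92.

β = -2.685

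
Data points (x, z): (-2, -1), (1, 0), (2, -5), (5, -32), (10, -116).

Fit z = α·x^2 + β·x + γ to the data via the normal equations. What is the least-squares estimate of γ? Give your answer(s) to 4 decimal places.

Entries of AᵀA: Σx^2·x^2 = 10658, Σx^2·x = 1126, Σx^2 = 134, Σx·x = 134, Σx = 16, Σ1 = 5.
Right-hand side: Σx^2·z = -12424, Σx·z = -1328, Σz = -154.
So AᵀA·[α, β, γ]ᵀ = Aᵀz: [[10658, 1126, 134]; [1126, 134, 16]; [134, 16, 5]]·[α, β, γ]ᵀ = [-12424, -1328, -154]ᵀ.
Inverting the 3×3 Gram matrix, [α, β, γ]ᵀ = [-7269/6878, -8171/6878, 4557/3439]ᵀ.

γ = 1.3251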